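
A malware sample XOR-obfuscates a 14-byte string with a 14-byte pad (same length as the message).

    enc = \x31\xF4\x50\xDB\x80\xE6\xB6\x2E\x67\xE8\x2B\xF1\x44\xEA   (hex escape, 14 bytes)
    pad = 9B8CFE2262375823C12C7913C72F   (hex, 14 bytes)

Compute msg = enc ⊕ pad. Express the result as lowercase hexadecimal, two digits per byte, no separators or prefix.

XOR is its own inverse, so applying the key byte-wise gives the result directly.
 49 ⊕ 155 = 170
244 ⊕ 140 = 120
 80 ⊕ 254 = 174
219 ⊕  34 = 249
128 ⊕  98 = 226
230 ⊕  55 = 209
182 ⊕  88 = 238
 46 ⊕  35 =  13
103 ⊕ 193 = 166
232 ⊕  44 = 196
 43 ⊕ 121 =  82
241 ⊕  19 = 226
 68 ⊕ 199 = 131
234 ⊕  47 = 197

aa78aef9e2d1ee0da6c452e283c5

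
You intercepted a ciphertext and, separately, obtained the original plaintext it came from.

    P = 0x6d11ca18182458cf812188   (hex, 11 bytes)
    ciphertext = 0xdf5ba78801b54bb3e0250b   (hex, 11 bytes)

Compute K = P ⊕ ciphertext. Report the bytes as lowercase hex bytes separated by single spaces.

Since ciphertext = P ⊕ K, XORing both sides with P gives K = P ⊕ ciphertext.
6d xor df = b2
11 xor 5b = 4a
ca xor a7 = 6d
18 xor 88 = 90
18 xor 01 = 19
24 xor b5 = 91
58 xor 4b = 13
cf xor b3 = 7c
81 xor e0 = 61
21 xor 25 = 04
88 xor 0b = 83

b2 4a 6d 90 19 91 13 7c 61 04 83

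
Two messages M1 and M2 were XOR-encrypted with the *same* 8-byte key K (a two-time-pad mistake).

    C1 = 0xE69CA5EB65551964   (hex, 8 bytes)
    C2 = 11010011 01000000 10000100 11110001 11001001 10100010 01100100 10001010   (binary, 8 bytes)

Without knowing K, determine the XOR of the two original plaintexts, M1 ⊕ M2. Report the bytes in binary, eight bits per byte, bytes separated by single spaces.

00110101 11011100 00100001 00011010 10101100 11110111 01111101 11101110

C1 ⊕ C2 = (M1 ⊕ K) ⊕ (M2 ⊕ K) = M1 ⊕ M2 — the shared key cancels under XOR.
230 ⊕ 211 =  53
156 ⊕  64 = 220
165 ⊕ 132 =  33
235 ⊕ 241 =  26
101 ⊕ 201 = 172
 85 ⊕ 162 = 247
 25 ⊕ 100 = 125
100 ⊕ 138 = 238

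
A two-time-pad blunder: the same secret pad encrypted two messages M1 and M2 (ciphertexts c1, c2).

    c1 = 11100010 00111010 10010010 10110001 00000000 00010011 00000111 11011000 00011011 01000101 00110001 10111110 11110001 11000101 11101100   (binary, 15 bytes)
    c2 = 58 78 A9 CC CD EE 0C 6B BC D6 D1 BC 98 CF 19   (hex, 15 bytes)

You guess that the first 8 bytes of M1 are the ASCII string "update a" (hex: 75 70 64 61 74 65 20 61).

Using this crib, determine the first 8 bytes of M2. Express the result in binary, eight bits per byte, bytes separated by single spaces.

11001111 00110010 01011111 00011100 10111001 10011000 00101011 11010010

First, c1 ⊕ c2 = (M1 ⊕ K) ⊕ (M2 ⊕ K) = M1 ⊕ M2, so the key drops out. Then M2 = (M1 ⊕ M2) ⊕ M1 over the first 8 bytes.
byte 0: (e2 ^ 58) ^ 75 = ba ^ 75 = cf
byte 1: (3a ^ 78) ^ 70 = 42 ^ 70 = 32
byte 2: (92 ^ a9) ^ 64 = 3b ^ 64 = 5f
byte 3: (b1 ^ cc) ^ 61 = 7d ^ 61 = 1c
byte 4: (00 ^ cd) ^ 74 = cd ^ 74 = b9
byte 5: (13 ^ ee) ^ 65 = fd ^ 65 = 98
byte 6: (07 ^ 0c) ^ 20 = 0b ^ 20 = 2b
byte 7: (d8 ^ 6b) ^ 61 = b3 ^ 61 = d2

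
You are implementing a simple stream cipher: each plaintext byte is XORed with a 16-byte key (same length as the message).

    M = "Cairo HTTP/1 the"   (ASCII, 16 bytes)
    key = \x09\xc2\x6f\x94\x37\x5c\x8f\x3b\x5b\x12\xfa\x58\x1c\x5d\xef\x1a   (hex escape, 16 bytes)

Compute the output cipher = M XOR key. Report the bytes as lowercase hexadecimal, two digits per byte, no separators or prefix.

XOR is its own inverse, so applying the key byte-wise gives the result directly.
byte 0: 43 ⊕ 09 = 4a
byte 1: 61 ⊕ c2 = a3
byte 2: 69 ⊕ 6f = 06
byte 3: 72 ⊕ 94 = e6
byte 4: 6f ⊕ 37 = 58
byte 5: 20 ⊕ 5c = 7c
byte 6: 48 ⊕ 8f = c7
byte 7: 54 ⊕ 3b = 6f
byte 8: 54 ⊕ 5b = 0f
byte 9: 50 ⊕ 12 = 42
byte 10: 2f ⊕ fa = d5
byte 11: 31 ⊕ 58 = 69
byte 12: 20 ⊕ 1c = 3c
byte 13: 74 ⊕ 5d = 29
byte 14: 68 ⊕ ef = 87
byte 15: 65 ⊕ 1a = 7f

4aa306e6587cc76f0f42d5693c29877f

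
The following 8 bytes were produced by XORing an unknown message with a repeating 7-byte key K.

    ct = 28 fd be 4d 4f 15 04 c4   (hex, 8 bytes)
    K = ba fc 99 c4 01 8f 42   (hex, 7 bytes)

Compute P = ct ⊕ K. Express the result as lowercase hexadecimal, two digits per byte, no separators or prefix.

920127894e9a467e

The 7-byte key repeats, so the effective keystream is ba fc 99 c4 01 8f 42 ba.
byte 0: 28 ⊕ ba = 92
byte 1: fd ⊕ fc = 01
byte 2: be ⊕ 99 = 27
byte 3: 4d ⊕ c4 = 89
byte 4: 4f ⊕ 01 = 4e
byte 5: 15 ⊕ 8f = 9a
byte 6: 04 ⊕ 42 = 46
byte 7: c4 ⊕ ba = 7e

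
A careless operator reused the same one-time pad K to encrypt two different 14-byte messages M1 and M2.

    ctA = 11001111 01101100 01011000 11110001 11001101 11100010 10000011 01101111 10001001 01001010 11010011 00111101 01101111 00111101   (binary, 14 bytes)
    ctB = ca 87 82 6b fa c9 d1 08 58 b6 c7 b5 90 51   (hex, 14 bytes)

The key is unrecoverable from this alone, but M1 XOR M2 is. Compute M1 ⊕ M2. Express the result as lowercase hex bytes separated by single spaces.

05 eb da 9a 37 2b 52 67 d1 fc 14 88 ff 6c

ctA ⊕ ctB = (M1 ⊕ K) ⊕ (M2 ⊕ K) = M1 ⊕ M2 — the shared key cancels under XOR.
cf XOR ca = 05
6c XOR 87 = eb
58 XOR 82 = da
f1 XOR 6b = 9a
cd XOR fa = 37
e2 XOR c9 = 2b
83 XOR d1 = 52
6f XOR 08 = 67
89 XOR 58 = d1
4a XOR b6 = fc
d3 XOR c7 = 14
3d XOR b5 = 88
6f XOR 90 = ff
3d XOR 51 = 6c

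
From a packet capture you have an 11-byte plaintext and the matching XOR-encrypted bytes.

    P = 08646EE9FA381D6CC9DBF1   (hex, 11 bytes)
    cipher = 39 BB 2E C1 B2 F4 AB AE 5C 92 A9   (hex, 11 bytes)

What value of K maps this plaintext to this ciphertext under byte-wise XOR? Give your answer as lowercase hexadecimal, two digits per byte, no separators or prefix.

Since cipher = P ⊕ K, XORing both sides with P gives K = P ⊕ cipher.
00001000 ⊕ 00111001 = 00110001
01100100 ⊕ 10111011 = 11011111
01101110 ⊕ 00101110 = 01000000
11101001 ⊕ 11000001 = 00101000
11111010 ⊕ 10110010 = 01001000
00111000 ⊕ 11110100 = 11001100
00011101 ⊕ 10101011 = 10110110
01101100 ⊕ 10101110 = 11000010
11001001 ⊕ 01011100 = 10010101
11011011 ⊕ 10010010 = 01001001
11110001 ⊕ 10101001 = 01011000

31df402848ccb6c2954958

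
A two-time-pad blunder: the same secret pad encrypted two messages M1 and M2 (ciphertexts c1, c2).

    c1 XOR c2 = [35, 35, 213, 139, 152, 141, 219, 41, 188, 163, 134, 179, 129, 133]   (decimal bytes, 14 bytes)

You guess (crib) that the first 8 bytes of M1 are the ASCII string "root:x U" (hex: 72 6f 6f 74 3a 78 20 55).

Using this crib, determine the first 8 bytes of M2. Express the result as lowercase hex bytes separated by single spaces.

51 4c ba ff a2 f5 fb 7c

Since c1 ⊕ c2 = M1 ⊕ M2, XORing with the guessed M1 bytes yields the corresponding M2 bytes: M2 = (c1 ⊕ c2) ⊕ M1.
00100011 XOR 01110010 = 01010001
00100011 XOR 01101111 = 01001100
11010101 XOR 01101111 = 10111010
10001011 XOR 01110100 = 11111111
10011000 XOR 00111010 = 10100010
10001101 XOR 01111000 = 11110101
11011011 XOR 00100000 = 11111011
00101001 XOR 01010101 = 01111100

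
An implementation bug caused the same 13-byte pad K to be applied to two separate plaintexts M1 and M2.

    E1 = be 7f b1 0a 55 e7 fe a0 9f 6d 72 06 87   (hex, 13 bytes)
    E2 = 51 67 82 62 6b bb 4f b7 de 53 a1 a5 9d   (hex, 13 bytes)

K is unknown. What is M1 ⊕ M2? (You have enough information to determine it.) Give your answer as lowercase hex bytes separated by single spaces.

E1 ⊕ E2 = (M1 ⊕ K) ⊕ (M2 ⊕ K) = M1 ⊕ M2 — the shared key cancels under XOR.
byte 0: be xor 51 = ef
byte 1: 7f xor 67 = 18
byte 2: b1 xor 82 = 33
byte 3: 0a xor 62 = 68
byte 4: 55 xor 6b = 3e
byte 5: e7 xor bb = 5c
byte 6: fe xor 4f = b1
byte 7: a0 xor b7 = 17
byte 8: 9f xor de = 41
byte 9: 6d xor 53 = 3e
byte 10: 72 xor a1 = d3
byte 11: 06 xor a5 = a3
byte 12: 87 xor 9d = 1a

ef 18 33 68 3e 5c b1 17 41 3e d3 a3 1a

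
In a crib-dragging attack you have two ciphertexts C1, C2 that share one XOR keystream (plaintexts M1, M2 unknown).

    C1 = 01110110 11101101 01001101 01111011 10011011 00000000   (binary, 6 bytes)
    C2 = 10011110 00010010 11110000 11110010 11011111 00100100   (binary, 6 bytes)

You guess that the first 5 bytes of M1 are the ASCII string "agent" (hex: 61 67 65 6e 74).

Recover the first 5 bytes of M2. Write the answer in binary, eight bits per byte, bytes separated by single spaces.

First, C1 ⊕ C2 = (M1 ⊕ K) ⊕ (M2 ⊕ K) = M1 ⊕ M2, so the key drops out. Then M2 = (M1 ⊕ M2) ⊕ M1 over the first 5 bytes.
byte 0: (76 XOR 9e) XOR 61 = e8 XOR 61 = 89
byte 1: (ed XOR 12) XOR 67 = ff XOR 67 = 98
byte 2: (4d XOR f0) XOR 65 = bd XOR 65 = d8
byte 3: (7b XOR f2) XOR 6e = 89 XOR 6e = e7
byte 4: (9b XOR df) XOR 74 = 44 XOR 74 = 30

10001001 10011000 11011000 11100111 00110000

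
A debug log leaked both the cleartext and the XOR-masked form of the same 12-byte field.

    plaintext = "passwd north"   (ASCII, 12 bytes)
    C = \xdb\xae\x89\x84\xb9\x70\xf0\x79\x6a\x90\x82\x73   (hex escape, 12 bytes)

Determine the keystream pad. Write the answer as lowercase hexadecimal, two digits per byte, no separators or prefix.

abcffaf7ce14d01705e2f61b

Since C = plaintext ⊕ pad, XORing both sides with plaintext gives pad = plaintext ⊕ C.
70 ⊕ db = ab
61 ⊕ ae = cf
73 ⊕ 89 = fa
73 ⊕ 84 = f7
77 ⊕ b9 = ce
64 ⊕ 70 = 14
20 ⊕ f0 = d0
6e ⊕ 79 = 17
6f ⊕ 6a = 05
72 ⊕ 90 = e2
74 ⊕ 82 = f6
68 ⊕ 73 = 1b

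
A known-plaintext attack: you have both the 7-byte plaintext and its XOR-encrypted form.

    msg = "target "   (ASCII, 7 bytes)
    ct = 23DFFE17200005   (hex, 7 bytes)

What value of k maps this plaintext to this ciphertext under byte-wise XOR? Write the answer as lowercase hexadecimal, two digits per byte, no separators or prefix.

57be8c70457425

Since ct = msg ⊕ k, XORing both sides with msg gives k = msg ⊕ ct.
74 xor 23 = 57
61 xor df = be
72 xor fe = 8c
67 xor 17 = 70
65 xor 20 = 45
74 xor 00 = 74
20 xor 05 = 25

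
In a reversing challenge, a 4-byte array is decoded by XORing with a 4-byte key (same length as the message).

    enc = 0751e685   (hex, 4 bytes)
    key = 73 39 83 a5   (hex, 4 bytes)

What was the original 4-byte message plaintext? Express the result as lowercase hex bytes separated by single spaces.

74 68 65 20

XOR is its own inverse, so applying the key byte-wise gives the result directly.
byte 0: 07 ⊕ 73 = 74
byte 1: 51 ⊕ 39 = 68
byte 2: e6 ⊕ 83 = 65
byte 3: 85 ⊕ a5 = 20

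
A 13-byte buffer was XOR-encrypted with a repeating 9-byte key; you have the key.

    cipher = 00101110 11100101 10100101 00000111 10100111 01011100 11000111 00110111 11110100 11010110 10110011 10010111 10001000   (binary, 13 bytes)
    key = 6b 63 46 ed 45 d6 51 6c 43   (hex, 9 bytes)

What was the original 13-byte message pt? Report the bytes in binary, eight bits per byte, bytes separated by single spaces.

01000101 10000110 11100011 11101010 11100010 10001010 10010110 01011011 10110111 10111101 11010000 11010001 01100101

The 9-byte key repeats, so the effective keystream is 6b 63 46 ed 45 d6 51 6c 43 6b 63 46 ed.
byte 0: 2e ^ 6b = 45
byte 1: e5 ^ 63 = 86
byte 2: a5 ^ 46 = e3
byte 3: 07 ^ ed = ea
byte 4: a7 ^ 45 = e2
byte 5: 5c ^ d6 = 8a
byte 6: c7 ^ 51 = 96
byte 7: 37 ^ 6c = 5b
byte 8: f4 ^ 43 = b7
byte 9: d6 ^ 6b = bd
byte 10: b3 ^ 63 = d0
byte 11: 97 ^ 46 = d1
byte 12: 88 ^ ed = 65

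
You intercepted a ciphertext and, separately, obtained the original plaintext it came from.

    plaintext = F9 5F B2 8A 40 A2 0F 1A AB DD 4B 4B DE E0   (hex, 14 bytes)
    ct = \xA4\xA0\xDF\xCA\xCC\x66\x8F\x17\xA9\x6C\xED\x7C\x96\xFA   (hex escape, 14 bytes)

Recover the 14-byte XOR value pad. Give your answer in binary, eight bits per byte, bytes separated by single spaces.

Since ct = plaintext ⊕ pad, XORing both sides with plaintext gives pad = plaintext ⊕ ct.
byte 0: f9 ⊕ a4 = 5d
byte 1: 5f ⊕ a0 = ff
byte 2: b2 ⊕ df = 6d
byte 3: 8a ⊕ ca = 40
byte 4: 40 ⊕ cc = 8c
byte 5: a2 ⊕ 66 = c4
byte 6: 0f ⊕ 8f = 80
byte 7: 1a ⊕ 17 = 0d
byte 8: ab ⊕ a9 = 02
byte 9: dd ⊕ 6c = b1
byte 10: 4b ⊕ ed = a6
byte 11: 4b ⊕ 7c = 37
byte 12: de ⊕ 96 = 48
byte 13: e0 ⊕ fa = 1a

01011101 11111111 01101101 01000000 10001100 11000100 10000000 00001101 00000010 10110001 10100110 00110111 01001000 00011010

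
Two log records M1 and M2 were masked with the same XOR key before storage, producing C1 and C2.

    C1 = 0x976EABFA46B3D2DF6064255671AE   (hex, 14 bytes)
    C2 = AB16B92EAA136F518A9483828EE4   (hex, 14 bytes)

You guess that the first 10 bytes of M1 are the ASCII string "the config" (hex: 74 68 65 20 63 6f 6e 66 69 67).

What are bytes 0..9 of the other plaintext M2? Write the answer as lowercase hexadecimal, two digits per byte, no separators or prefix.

First, C1 ⊕ C2 = (M1 ⊕ K) ⊕ (M2 ⊕ K) = M1 ⊕ M2, so the key drops out. Then M2 = (M1 ⊕ M2) ⊕ M1 over the first 10 bytes.
byte 0: (97 xor ab) xor 74 = 3c xor 74 = 48
byte 1: (6e xor 16) xor 68 = 78 xor 68 = 10
byte 2: (ab xor b9) xor 65 = 12 xor 65 = 77
byte 3: (fa xor 2e) xor 20 = d4 xor 20 = f4
byte 4: (46 xor aa) xor 63 = ec xor 63 = 8f
byte 5: (b3 xor 13) xor 6f = a0 xor 6f = cf
byte 6: (d2 xor 6f) xor 6e = bd xor 6e = d3
byte 7: (df xor 51) xor 66 = 8e xor 66 = e8
byte 8: (60 xor 8a) xor 69 = ea xor 69 = 83
byte 9: (64 xor 94) xor 67 = f0 xor 67 = 97

481077f48fcfd3e88397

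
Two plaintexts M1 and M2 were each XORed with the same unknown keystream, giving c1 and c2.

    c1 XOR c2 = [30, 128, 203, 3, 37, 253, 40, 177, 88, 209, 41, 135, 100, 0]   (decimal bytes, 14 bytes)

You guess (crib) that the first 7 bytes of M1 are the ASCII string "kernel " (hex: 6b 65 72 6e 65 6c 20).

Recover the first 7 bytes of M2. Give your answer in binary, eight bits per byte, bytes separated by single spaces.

Since c1 ⊕ c2 = M1 ⊕ M2, XORing with the guessed M1 bytes yields the corresponding M2 bytes: M2 = (c1 ⊕ c2) ⊕ M1.
byte 0:  30 ⊕ 107 = 117
byte 1: 128 ⊕ 101 = 229
byte 2: 203 ⊕ 114 = 185
byte 3:   3 ⊕ 110 = 109
byte 4:  37 ⊕ 101 =  64
byte 5: 253 ⊕ 108 = 145
byte 6:  40 ⊕  32 =   8

01110101 11100101 10111001 01101101 01000000 10010001 00001000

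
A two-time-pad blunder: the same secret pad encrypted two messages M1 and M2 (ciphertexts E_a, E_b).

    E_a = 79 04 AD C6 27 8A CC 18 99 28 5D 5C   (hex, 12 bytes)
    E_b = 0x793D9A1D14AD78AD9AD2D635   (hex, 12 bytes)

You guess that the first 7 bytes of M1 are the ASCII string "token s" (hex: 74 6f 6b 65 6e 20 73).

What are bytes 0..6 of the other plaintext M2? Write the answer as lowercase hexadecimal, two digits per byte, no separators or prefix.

74565cbe5d07c7

First, E_a ⊕ E_b = (M1 ⊕ K) ⊕ (M2 ⊕ K) = M1 ⊕ M2, so the key drops out. Then M2 = (M1 ⊕ M2) ⊕ M1 over the first 7 bytes.
byte 0: (79 xor 79) xor 74 = 00 xor 74 = 74
byte 1: (04 xor 3d) xor 6f = 39 xor 6f = 56
byte 2: (ad xor 9a) xor 6b = 37 xor 6b = 5c
byte 3: (c6 xor 1d) xor 65 = db xor 65 = be
byte 4: (27 xor 14) xor 6e = 33 xor 6e = 5d
byte 5: (8a xor ad) xor 20 = 27 xor 20 = 07
byte 6: (cc xor 78) xor 73 = b4 xor 73 = c7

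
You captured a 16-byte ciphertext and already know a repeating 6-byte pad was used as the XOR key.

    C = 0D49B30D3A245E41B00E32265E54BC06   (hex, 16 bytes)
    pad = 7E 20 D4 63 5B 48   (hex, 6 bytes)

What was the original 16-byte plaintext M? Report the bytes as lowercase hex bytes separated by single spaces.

73 69 67 6e 61 6c 20 61 64 6d 69 6e 20 74 68 65

The 6-byte key repeats, so the effective keystream is 7e 20 d4 63 5b 48 7e 20 d4 63 5b 48 7e 20 d4 63.
byte 0: 0d ⊕ 7e = 73
byte 1: 49 ⊕ 20 = 69
byte 2: b3 ⊕ d4 = 67
byte 3: 0d ⊕ 63 = 6e
byte 4: 3a ⊕ 5b = 61
byte 5: 24 ⊕ 48 = 6c
byte 6: 5e ⊕ 7e = 20
byte 7: 41 ⊕ 20 = 61
byte 8: b0 ⊕ d4 = 64
byte 9: 0e ⊕ 63 = 6d
byte 10: 32 ⊕ 5b = 69
byte 11: 26 ⊕ 48 = 6e
byte 12: 5e ⊕ 7e = 20
byte 13: 54 ⊕ 20 = 74
byte 14: bc ⊕ d4 = 68
byte 15: 06 ⊕ 63 = 65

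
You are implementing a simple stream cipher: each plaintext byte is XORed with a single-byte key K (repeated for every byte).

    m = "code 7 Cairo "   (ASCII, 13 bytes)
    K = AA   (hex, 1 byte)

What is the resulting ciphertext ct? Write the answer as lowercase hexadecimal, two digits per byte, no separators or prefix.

The 1-byte key repeats, so the effective keystream is aa aa aa aa aa aa aa aa aa aa aa aa aa.
byte 0:  99 ^ 170 = 201
byte 1: 111 ^ 170 = 197
byte 2: 100 ^ 170 = 206
byte 3: 101 ^ 170 = 207
byte 4:  32 ^ 170 = 138
byte 5:  55 ^ 170 = 157
byte 6:  32 ^ 170 = 138
byte 7:  67 ^ 170 = 233
byte 8:  97 ^ 170 = 203
byte 9: 105 ^ 170 = 195
byte 10: 114 ^ 170 = 216
byte 11: 111 ^ 170 = 197
byte 12:  32 ^ 170 = 138

c9c5cecf8a9d8ae9cbc3d8c58a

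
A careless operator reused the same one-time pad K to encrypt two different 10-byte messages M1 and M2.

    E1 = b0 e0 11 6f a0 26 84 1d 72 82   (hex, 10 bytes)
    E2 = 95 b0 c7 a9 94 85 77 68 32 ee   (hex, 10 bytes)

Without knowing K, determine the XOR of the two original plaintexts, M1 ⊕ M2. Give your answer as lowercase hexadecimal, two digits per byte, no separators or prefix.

E1 ⊕ E2 = (M1 ⊕ K) ⊕ (M2 ⊕ K) = M1 ⊕ M2 — the shared key cancels under XOR.
b0 XOR 95 = 25
e0 XOR b0 = 50
11 XOR c7 = d6
6f XOR a9 = c6
a0 XOR 94 = 34
26 XOR 85 = a3
84 XOR 77 = f3
1d XOR 68 = 75
72 XOR 32 = 40
82 XOR ee = 6c

2550d6c634a3f375406c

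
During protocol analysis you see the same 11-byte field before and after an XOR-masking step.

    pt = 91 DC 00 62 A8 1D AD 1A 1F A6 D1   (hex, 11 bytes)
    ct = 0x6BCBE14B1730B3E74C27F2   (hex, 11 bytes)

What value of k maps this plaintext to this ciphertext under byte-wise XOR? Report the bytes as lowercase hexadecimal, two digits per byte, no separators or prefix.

Since ct = pt ⊕ k, XORing both sides with pt gives k = pt ⊕ ct.
byte 0: 91 ^ 6b = fa
byte 1: dc ^ cb = 17
byte 2: 00 ^ e1 = e1
byte 3: 62 ^ 4b = 29
byte 4: a8 ^ 17 = bf
byte 5: 1d ^ 30 = 2d
byte 6: ad ^ b3 = 1e
byte 7: 1a ^ e7 = fd
byte 8: 1f ^ 4c = 53
byte 9: a6 ^ 27 = 81
byte 10: d1 ^ f2 = 23

fa17e129bf2d1efd538123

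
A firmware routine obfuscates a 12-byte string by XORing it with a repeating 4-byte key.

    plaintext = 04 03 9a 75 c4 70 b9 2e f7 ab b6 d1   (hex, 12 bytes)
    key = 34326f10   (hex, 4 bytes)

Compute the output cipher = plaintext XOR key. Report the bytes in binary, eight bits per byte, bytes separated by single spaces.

00110000 00110001 11110101 01100101 11110000 01000010 11010110 00111110 11000011 10011001 11011001 11000001

The 4-byte key repeats, so the effective keystream is 34 32 6f 10 34 32 6f 10 34 32 6f 10.
byte 0: 04 ⊕ 34 = 30
byte 1: 03 ⊕ 32 = 31
byte 2: 9a ⊕ 6f = f5
byte 3: 75 ⊕ 10 = 65
byte 4: c4 ⊕ 34 = f0
byte 5: 70 ⊕ 32 = 42
byte 6: b9 ⊕ 6f = d6
byte 7: 2e ⊕ 10 = 3e
byte 8: f7 ⊕ 34 = c3
byte 9: ab ⊕ 32 = 99
byte 10: b6 ⊕ 6f = d9
byte 11: d1 ⊕ 10 = c1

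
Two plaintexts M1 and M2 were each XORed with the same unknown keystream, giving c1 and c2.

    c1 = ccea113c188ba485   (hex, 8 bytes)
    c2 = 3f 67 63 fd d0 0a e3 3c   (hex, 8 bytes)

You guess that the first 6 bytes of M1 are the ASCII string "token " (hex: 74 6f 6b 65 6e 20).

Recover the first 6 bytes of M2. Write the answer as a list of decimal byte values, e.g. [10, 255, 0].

First, c1 ⊕ c2 = (M1 ⊕ K) ⊕ (M2 ⊕ K) = M1 ⊕ M2, so the key drops out. Then M2 = (M1 ⊕ M2) ⊕ M1 over the first 6 bytes.
byte 0: (cc XOR 3f) XOR 74 = f3 XOR 74 = 87
byte 1: (ea XOR 67) XOR 6f = 8d XOR 6f = e2
byte 2: (11 XOR 63) XOR 6b = 72 XOR 6b = 19
byte 3: (3c XOR fd) XOR 65 = c1 XOR 65 = a4
byte 4: (18 XOR d0) XOR 6e = c8 XOR 6e = a6
byte 5: (8b XOR 0a) XOR 20 = 81 XOR 20 = a1

[135, 226, 25, 164, 166, 161]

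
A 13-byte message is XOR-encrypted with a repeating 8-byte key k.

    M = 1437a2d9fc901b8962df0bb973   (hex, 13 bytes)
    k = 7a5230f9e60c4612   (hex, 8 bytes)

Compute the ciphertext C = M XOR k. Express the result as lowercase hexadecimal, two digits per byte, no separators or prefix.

6e6592201a9c5d9b188d3b4095

The 8-byte key repeats, so the effective keystream is 7a 52 30 f9 e6 0c 46 12 7a 52 30 f9 e6.
byte 0:  20 XOR 122 = 110
byte 1:  55 XOR  82 = 101
byte 2: 162 XOR  48 = 146
byte 3: 217 XOR 249 =  32
byte 4: 252 XOR 230 =  26
byte 5: 144 XOR  12 = 156
byte 6:  27 XOR  70 =  93
byte 7: 137 XOR  18 = 155
byte 8:  98 XOR 122 =  24
byte 9: 223 XOR  82 = 141
byte 10:  11 XOR  48 =  59
byte 11: 185 XOR 249 =  64
byte 12: 115 XOR 230 = 149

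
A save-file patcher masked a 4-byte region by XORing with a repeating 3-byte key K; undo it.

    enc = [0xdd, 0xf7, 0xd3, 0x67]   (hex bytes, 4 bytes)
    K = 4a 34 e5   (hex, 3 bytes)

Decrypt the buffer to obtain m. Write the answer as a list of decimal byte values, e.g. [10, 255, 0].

The 3-byte key repeats, so the effective keystream is 4a 34 e5 4a.
byte 0: dd ⊕ 4a = 97
byte 1: f7 ⊕ 34 = c3
byte 2: d3 ⊕ e5 = 36
byte 3: 67 ⊕ 4a = 2d

[151, 195, 54, 45]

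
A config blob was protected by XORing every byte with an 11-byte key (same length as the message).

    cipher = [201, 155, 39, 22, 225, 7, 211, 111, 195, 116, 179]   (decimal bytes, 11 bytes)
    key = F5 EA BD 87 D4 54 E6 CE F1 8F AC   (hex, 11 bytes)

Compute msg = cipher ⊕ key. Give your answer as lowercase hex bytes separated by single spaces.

3c 71 9a 91 35 53 35 a1 32 fb 1f

XOR is its own inverse, so applying the key byte-wise gives the result directly.
c9 ⊕ f5 = 3c
9b ⊕ ea = 71
27 ⊕ bd = 9a
16 ⊕ 87 = 91
e1 ⊕ d4 = 35
07 ⊕ 54 = 53
d3 ⊕ e6 = 35
6f ⊕ ce = a1
c3 ⊕ f1 = 32
74 ⊕ 8f = fb
b3 ⊕ ac = 1f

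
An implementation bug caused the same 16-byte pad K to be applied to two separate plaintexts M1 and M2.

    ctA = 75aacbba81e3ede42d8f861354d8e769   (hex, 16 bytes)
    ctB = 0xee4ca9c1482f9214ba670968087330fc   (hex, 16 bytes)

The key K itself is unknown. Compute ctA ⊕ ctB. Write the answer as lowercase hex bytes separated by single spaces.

ctA ⊕ ctB = (M1 ⊕ K) ⊕ (M2 ⊕ K) = M1 ⊕ M2 — the shared key cancels under XOR.
75 ⊕ ee = 9b
aa ⊕ 4c = e6
cb ⊕ a9 = 62
ba ⊕ c1 = 7b
81 ⊕ 48 = c9
e3 ⊕ 2f = cc
ed ⊕ 92 = 7f
e4 ⊕ 14 = f0
2d ⊕ ba = 97
8f ⊕ 67 = e8
86 ⊕ 09 = 8f
13 ⊕ 68 = 7b
54 ⊕ 08 = 5c
d8 ⊕ 73 = ab
e7 ⊕ 30 = d7
69 ⊕ fc = 95

9b e6 62 7b c9 cc 7f f0 97 e8 8f 7b 5c ab d7 95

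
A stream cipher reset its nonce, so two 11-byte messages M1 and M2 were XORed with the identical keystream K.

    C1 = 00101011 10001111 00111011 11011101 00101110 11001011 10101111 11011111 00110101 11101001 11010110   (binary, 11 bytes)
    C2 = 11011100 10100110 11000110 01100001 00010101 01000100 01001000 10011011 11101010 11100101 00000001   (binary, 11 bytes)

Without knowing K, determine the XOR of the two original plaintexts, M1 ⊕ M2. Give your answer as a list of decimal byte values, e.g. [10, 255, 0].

C1 ⊕ C2 = (M1 ⊕ K) ⊕ (M2 ⊕ K) = M1 ⊕ M2 — the shared key cancels under XOR.
2b ⊕ dc = f7
8f ⊕ a6 = 29
3b ⊕ c6 = fd
dd ⊕ 61 = bc
2e ⊕ 15 = 3b
cb ⊕ 44 = 8f
af ⊕ 48 = e7
df ⊕ 9b = 44
35 ⊕ ea = df
e9 ⊕ e5 = 0c
d6 ⊕ 01 = d7

[247, 41, 253, 188, 59, 143, 231, 68, 223, 12, 215]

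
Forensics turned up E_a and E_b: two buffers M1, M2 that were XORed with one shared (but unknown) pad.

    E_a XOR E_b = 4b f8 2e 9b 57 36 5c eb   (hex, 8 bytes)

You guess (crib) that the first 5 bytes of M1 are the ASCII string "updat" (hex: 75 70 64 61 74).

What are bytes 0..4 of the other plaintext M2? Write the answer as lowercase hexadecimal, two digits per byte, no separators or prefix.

Since E_a ⊕ E_b = M1 ⊕ M2, XORing with the guessed M1 bytes yields the corresponding M2 bytes: M2 = (E_a ⊕ E_b) ⊕ M1.
4b xor 75 = 3e
f8 xor 70 = 88
2e xor 64 = 4a
9b xor 61 = fa
57 xor 74 = 23

3e884afa23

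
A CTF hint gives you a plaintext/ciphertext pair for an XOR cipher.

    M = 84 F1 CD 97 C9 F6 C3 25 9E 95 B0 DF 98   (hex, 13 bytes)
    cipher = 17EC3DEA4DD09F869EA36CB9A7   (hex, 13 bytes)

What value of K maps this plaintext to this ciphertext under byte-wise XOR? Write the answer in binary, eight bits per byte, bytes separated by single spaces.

Since cipher = M ⊕ K, XORing both sides with M gives K = M ⊕ cipher.
10000100 xor 00010111 = 10010011
11110001 xor 11101100 = 00011101
11001101 xor 00111101 = 11110000
10010111 xor 11101010 = 01111101
11001001 xor 01001101 = 10000100
11110110 xor 11010000 = 00100110
11000011 xor 10011111 = 01011100
00100101 xor 10000110 = 10100011
10011110 xor 10011110 = 00000000
10010101 xor 10100011 = 00110110
10110000 xor 01101100 = 11011100
11011111 xor 10111001 = 01100110
10011000 xor 10100111 = 00111111

10010011 00011101 11110000 01111101 10000100 00100110 01011100 10100011 00000000 00110110 11011100 01100110 00111111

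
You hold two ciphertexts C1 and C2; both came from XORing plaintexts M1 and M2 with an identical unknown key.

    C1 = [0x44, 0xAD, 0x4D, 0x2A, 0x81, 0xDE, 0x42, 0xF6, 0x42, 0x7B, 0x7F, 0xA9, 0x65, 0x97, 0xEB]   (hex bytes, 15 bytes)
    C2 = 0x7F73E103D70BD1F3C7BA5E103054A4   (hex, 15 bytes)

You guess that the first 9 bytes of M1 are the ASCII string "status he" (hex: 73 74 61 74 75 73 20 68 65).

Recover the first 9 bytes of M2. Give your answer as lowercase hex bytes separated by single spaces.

48 aa cd 5d 23 a6 b3 6d e0

First, C1 ⊕ C2 = (M1 ⊕ K) ⊕ (M2 ⊕ K) = M1 ⊕ M2, so the key drops out. Then M2 = (M1 ⊕ M2) ⊕ M1 over the first 9 bytes.
byte 0: (44 XOR 7f) XOR 73 = 3b XOR 73 = 48
byte 1: (ad XOR 73) XOR 74 = de XOR 74 = aa
byte 2: (4d XOR e1) XOR 61 = ac XOR 61 = cd
byte 3: (2a XOR 03) XOR 74 = 29 XOR 74 = 5d
byte 4: (81 XOR d7) XOR 75 = 56 XOR 75 = 23
byte 5: (de XOR 0b) XOR 73 = d5 XOR 73 = a6
byte 6: (42 XOR d1) XOR 20 = 93 XOR 20 = b3
byte 7: (f6 XOR f3) XOR 68 = 05 XOR 68 = 6d
byte 8: (42 XOR c7) XOR 65 = 85 XOR 65 = e0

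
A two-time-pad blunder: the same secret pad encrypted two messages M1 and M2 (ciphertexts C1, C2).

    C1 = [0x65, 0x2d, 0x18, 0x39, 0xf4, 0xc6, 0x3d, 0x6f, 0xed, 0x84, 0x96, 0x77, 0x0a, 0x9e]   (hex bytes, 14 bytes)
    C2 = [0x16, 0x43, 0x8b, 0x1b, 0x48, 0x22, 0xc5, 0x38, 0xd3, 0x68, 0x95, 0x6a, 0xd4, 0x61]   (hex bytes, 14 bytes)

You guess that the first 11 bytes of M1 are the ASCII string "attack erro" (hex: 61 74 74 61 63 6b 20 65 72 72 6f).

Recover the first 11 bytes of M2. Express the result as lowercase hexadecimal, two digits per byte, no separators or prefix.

121ae743df8fd8324c9e6c

First, C1 ⊕ C2 = (M1 ⊕ K) ⊕ (M2 ⊕ K) = M1 ⊕ M2, so the key drops out. Then M2 = (M1 ⊕ M2) ⊕ M1 over the first 11 bytes.
byte 0: (65 ⊕ 16) ⊕ 61 = 73 ⊕ 61 = 12
byte 1: (2d ⊕ 43) ⊕ 74 = 6e ⊕ 74 = 1a
byte 2: (18 ⊕ 8b) ⊕ 74 = 93 ⊕ 74 = e7
byte 3: (39 ⊕ 1b) ⊕ 61 = 22 ⊕ 61 = 43
byte 4: (f4 ⊕ 48) ⊕ 63 = bc ⊕ 63 = df
byte 5: (c6 ⊕ 22) ⊕ 6b = e4 ⊕ 6b = 8f
byte 6: (3d ⊕ c5) ⊕ 20 = f8 ⊕ 20 = d8
byte 7: (6f ⊕ 38) ⊕ 65 = 57 ⊕ 65 = 32
byte 8: (ed ⊕ d3) ⊕ 72 = 3e ⊕ 72 = 4c
byte 9: (84 ⊕ 68) ⊕ 72 = ec ⊕ 72 = 9e
byte 10: (96 ⊕ 95) ⊕ 6f = 03 ⊕ 6f = 6c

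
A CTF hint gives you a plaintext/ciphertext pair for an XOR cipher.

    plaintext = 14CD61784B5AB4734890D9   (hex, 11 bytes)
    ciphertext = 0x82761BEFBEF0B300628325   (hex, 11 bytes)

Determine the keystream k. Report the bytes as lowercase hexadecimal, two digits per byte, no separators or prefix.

96bb7a97f5aa07732a13fc

Since ciphertext = plaintext ⊕ k, XORing both sides with plaintext gives k = plaintext ⊕ ciphertext.
00010100 xor 10000010 = 10010110
11001101 xor 01110110 = 10111011
01100001 xor 00011011 = 01111010
01111000 xor 11101111 = 10010111
01001011 xor 10111110 = 11110101
01011010 xor 11110000 = 10101010
10110100 xor 10110011 = 00000111
01110011 xor 00000000 = 01110011
01001000 xor 01100010 = 00101010
10010000 xor 10000011 = 00010011
11011001 xor 00100101 = 11111100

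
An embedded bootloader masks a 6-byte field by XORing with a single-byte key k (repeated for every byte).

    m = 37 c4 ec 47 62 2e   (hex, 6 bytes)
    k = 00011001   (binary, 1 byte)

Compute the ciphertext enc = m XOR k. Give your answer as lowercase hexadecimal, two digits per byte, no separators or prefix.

2eddf55e7b37

The 1-byte key repeats, so the effective keystream is 19 19 19 19 19 19.
byte 0:  55 XOR  25 =  46
byte 1: 196 XOR  25 = 221
byte 2: 236 XOR  25 = 245
byte 3:  71 XOR  25 =  94
byte 4:  98 XOR  25 = 123
byte 5:  46 XOR  25 =  55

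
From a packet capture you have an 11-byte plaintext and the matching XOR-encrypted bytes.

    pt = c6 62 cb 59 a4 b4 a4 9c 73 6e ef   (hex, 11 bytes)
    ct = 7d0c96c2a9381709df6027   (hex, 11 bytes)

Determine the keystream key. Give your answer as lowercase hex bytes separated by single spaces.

Since ct = pt ⊕ key, XORing both sides with pt gives key = pt ⊕ ct.
c6 ^ 7d = bb
62 ^ 0c = 6e
cb ^ 96 = 5d
59 ^ c2 = 9b
a4 ^ a9 = 0d
b4 ^ 38 = 8c
a4 ^ 17 = b3
9c ^ 09 = 95
73 ^ df = ac
6e ^ 60 = 0e
ef ^ 27 = c8

bb 6e 5d 9b 0d 8c b3 95 ac 0e c8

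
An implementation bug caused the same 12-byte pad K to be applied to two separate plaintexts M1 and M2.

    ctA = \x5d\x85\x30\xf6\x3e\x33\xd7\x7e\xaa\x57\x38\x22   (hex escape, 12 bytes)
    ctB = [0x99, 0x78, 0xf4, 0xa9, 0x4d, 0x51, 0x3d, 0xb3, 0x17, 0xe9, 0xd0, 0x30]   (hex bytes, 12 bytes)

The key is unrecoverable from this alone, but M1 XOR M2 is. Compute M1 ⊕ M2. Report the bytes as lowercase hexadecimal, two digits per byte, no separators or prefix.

c4fdc45f7362eacdbdbee812

ctA ⊕ ctB = (M1 ⊕ K) ⊕ (M2 ⊕ K) = M1 ⊕ M2 — the shared key cancels under XOR.
5d XOR 99 = c4
85 XOR 78 = fd
30 XOR f4 = c4
f6 XOR a9 = 5f
3e XOR 4d = 73
33 XOR 51 = 62
d7 XOR 3d = ea
7e XOR b3 = cd
aa XOR 17 = bd
57 XOR e9 = be
38 XOR d0 = e8
22 XOR 30 = 12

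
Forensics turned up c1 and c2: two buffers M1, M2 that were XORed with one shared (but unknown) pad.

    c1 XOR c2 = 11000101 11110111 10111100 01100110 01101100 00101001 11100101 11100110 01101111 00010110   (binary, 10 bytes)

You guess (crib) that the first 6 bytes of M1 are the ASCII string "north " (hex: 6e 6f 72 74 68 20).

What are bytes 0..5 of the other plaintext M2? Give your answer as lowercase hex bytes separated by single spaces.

Since c1 ⊕ c2 = M1 ⊕ M2, XORing with the guessed M1 bytes yields the corresponding M2 bytes: M2 = (c1 ⊕ c2) ⊕ M1.
c5 xor 6e = ab
f7 xor 6f = 98
bc xor 72 = ce
66 xor 74 = 12
6c xor 68 = 04
29 xor 20 = 09

ab 98 ce 12 04 09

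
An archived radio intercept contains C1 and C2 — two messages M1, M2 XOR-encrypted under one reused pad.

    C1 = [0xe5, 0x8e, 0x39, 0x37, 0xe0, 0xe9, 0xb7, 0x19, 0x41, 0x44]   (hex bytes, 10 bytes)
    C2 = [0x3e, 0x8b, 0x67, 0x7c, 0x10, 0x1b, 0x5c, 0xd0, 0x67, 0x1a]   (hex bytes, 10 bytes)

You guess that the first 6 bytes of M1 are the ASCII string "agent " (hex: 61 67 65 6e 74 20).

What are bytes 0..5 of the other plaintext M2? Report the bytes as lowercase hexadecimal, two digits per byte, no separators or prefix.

First, C1 ⊕ C2 = (M1 ⊕ K) ⊕ (M2 ⊕ K) = M1 ⊕ M2, so the key drops out. Then M2 = (M1 ⊕ M2) ⊕ M1 over the first 6 bytes.
byte 0: (e5 ⊕ 3e) ⊕ 61 = db ⊕ 61 = ba
byte 1: (8e ⊕ 8b) ⊕ 67 = 05 ⊕ 67 = 62
byte 2: (39 ⊕ 67) ⊕ 65 = 5e ⊕ 65 = 3b
byte 3: (37 ⊕ 7c) ⊕ 6e = 4b ⊕ 6e = 25
byte 4: (e0 ⊕ 10) ⊕ 74 = f0 ⊕ 74 = 84
byte 5: (e9 ⊕ 1b) ⊕ 20 = f2 ⊕ 20 = d2

ba623b2584d2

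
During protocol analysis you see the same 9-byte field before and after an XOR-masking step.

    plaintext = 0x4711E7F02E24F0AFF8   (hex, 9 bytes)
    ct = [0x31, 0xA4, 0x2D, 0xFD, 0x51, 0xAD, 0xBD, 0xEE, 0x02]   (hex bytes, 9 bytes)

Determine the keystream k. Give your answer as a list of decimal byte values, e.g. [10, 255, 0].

Since ct = plaintext ⊕ k, XORing both sides with plaintext gives k = plaintext ⊕ ct.
47 ⊕ 31 = 76
11 ⊕ a4 = b5
e7 ⊕ 2d = ca
f0 ⊕ fd = 0d
2e ⊕ 51 = 7f
24 ⊕ ad = 89
f0 ⊕ bd = 4d
af ⊕ ee = 41
f8 ⊕ 02 = fa

[118, 181, 202, 13, 127, 137, 77, 65, 250]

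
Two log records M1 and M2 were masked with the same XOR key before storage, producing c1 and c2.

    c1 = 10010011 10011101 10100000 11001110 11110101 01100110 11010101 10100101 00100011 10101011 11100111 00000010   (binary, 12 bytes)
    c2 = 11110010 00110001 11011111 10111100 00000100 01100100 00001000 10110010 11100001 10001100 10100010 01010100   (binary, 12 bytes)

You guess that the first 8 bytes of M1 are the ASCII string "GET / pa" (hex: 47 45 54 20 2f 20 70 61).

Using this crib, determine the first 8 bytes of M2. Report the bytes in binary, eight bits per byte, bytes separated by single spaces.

00100110 11101001 00101011 01010010 11011110 00100010 10101101 01110110

First, c1 ⊕ c2 = (M1 ⊕ K) ⊕ (M2 ⊕ K) = M1 ⊕ M2, so the key drops out. Then M2 = (M1 ⊕ M2) ⊕ M1 over the first 8 bytes.
byte 0: (93 ⊕ f2) ⊕ 47 = 61 ⊕ 47 = 26
byte 1: (9d ⊕ 31) ⊕ 45 = ac ⊕ 45 = e9
byte 2: (a0 ⊕ df) ⊕ 54 = 7f ⊕ 54 = 2b
byte 3: (ce ⊕ bc) ⊕ 20 = 72 ⊕ 20 = 52
byte 4: (f5 ⊕ 04) ⊕ 2f = f1 ⊕ 2f = de
byte 5: (66 ⊕ 64) ⊕ 20 = 02 ⊕ 20 = 22
byte 6: (d5 ⊕ 08) ⊕ 70 = dd ⊕ 70 = ad
byte 7: (a5 ⊕ b2) ⊕ 61 = 17 ⊕ 61 = 76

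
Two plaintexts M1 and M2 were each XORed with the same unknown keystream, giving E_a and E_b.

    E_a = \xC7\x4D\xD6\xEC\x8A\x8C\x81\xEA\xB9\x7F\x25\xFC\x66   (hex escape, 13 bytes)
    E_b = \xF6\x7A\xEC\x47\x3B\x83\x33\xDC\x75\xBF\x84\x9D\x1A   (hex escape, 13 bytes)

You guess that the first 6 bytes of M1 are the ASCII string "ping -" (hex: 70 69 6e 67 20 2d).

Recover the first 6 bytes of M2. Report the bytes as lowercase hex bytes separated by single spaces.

First, E_a ⊕ E_b = (M1 ⊕ K) ⊕ (M2 ⊕ K) = M1 ⊕ M2, so the key drops out. Then M2 = (M1 ⊕ M2) ⊕ M1 over the first 6 bytes.
byte 0: (c7 xor f6) xor 70 = 31 xor 70 = 41
byte 1: (4d xor 7a) xor 69 = 37 xor 69 = 5e
byte 2: (d6 xor ec) xor 6e = 3a xor 6e = 54
byte 3: (ec xor 47) xor 67 = ab xor 67 = cc
byte 4: (8a xor 3b) xor 20 = b1 xor 20 = 91
byte 5: (8c xor 83) xor 2d = 0f xor 2d = 22

41 5e 54 cc 91 22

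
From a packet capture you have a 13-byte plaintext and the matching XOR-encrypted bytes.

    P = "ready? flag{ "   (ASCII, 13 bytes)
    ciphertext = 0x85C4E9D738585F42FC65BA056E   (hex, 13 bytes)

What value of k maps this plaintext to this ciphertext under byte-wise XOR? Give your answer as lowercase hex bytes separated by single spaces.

Since ciphertext = P ⊕ k, XORing both sides with P gives k = P ⊕ ciphertext.
72 ⊕ 85 = f7
65 ⊕ c4 = a1
61 ⊕ e9 = 88
64 ⊕ d7 = b3
79 ⊕ 38 = 41
3f ⊕ 58 = 67
20 ⊕ 5f = 7f
66 ⊕ 42 = 24
6c ⊕ fc = 90
61 ⊕ 65 = 04
67 ⊕ ba = dd
7b ⊕ 05 = 7e
20 ⊕ 6e = 4e

f7 a1 88 b3 41 67 7f 24 90 04 dd 7e 4e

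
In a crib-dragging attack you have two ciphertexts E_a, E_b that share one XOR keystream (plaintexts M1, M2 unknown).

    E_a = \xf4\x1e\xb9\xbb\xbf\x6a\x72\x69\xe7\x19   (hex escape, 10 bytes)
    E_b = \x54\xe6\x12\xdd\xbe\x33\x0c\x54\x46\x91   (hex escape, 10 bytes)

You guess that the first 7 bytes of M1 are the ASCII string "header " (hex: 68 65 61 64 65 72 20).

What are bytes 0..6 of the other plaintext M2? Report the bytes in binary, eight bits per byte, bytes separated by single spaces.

First, E_a ⊕ E_b = (M1 ⊕ K) ⊕ (M2 ⊕ K) = M1 ⊕ M2, so the key drops out. Then M2 = (M1 ⊕ M2) ⊕ M1 over the first 7 bytes.
byte 0: (f4 ⊕ 54) ⊕ 68 = a0 ⊕ 68 = c8
byte 1: (1e ⊕ e6) ⊕ 65 = f8 ⊕ 65 = 9d
byte 2: (b9 ⊕ 12) ⊕ 61 = ab ⊕ 61 = ca
byte 3: (bb ⊕ dd) ⊕ 64 = 66 ⊕ 64 = 02
byte 4: (bf ⊕ be) ⊕ 65 = 01 ⊕ 65 = 64
byte 5: (6a ⊕ 33) ⊕ 72 = 59 ⊕ 72 = 2b
byte 6: (72 ⊕ 0c) ⊕ 20 = 7e ⊕ 20 = 5e

11001000 10011101 11001010 00000010 01100100 00101011 01011110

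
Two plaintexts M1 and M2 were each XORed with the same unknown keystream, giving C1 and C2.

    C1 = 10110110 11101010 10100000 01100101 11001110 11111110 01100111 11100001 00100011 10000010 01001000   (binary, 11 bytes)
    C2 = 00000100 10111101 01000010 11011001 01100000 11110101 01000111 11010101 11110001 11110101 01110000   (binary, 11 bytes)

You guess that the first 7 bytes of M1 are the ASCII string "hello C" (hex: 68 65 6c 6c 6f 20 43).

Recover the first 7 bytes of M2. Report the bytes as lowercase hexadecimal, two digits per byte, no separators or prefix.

First, C1 ⊕ C2 = (M1 ⊕ K) ⊕ (M2 ⊕ K) = M1 ⊕ M2, so the key drops out. Then M2 = (M1 ⊕ M2) ⊕ M1 over the first 7 bytes.
byte 0: (b6 ^ 04) ^ 68 = b2 ^ 68 = da
byte 1: (ea ^ bd) ^ 65 = 57 ^ 65 = 32
byte 2: (a0 ^ 42) ^ 6c = e2 ^ 6c = 8e
byte 3: (65 ^ d9) ^ 6c = bc ^ 6c = d0
byte 4: (ce ^ 60) ^ 6f = ae ^ 6f = c1
byte 5: (fe ^ f5) ^ 20 = 0b ^ 20 = 2b
byte 6: (67 ^ 47) ^ 43 = 20 ^ 43 = 63

da328ed0c12b63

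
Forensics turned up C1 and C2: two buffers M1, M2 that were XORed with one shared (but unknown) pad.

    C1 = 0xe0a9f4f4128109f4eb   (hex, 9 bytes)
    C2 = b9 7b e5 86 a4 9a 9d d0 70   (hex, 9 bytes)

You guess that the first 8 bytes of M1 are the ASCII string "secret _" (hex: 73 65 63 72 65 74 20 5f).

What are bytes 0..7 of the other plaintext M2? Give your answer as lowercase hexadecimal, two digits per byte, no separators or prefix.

First, C1 ⊕ C2 = (M1 ⊕ K) ⊕ (M2 ⊕ K) = M1 ⊕ M2, so the key drops out. Then M2 = (M1 ⊕ M2) ⊕ M1 over the first 8 bytes.
byte 0: (e0 ⊕ b9) ⊕ 73 = 59 ⊕ 73 = 2a
byte 1: (a9 ⊕ 7b) ⊕ 65 = d2 ⊕ 65 = b7
byte 2: (f4 ⊕ e5) ⊕ 63 = 11 ⊕ 63 = 72
byte 3: (f4 ⊕ 86) ⊕ 72 = 72 ⊕ 72 = 00
byte 4: (12 ⊕ a4) ⊕ 65 = b6 ⊕ 65 = d3
byte 5: (81 ⊕ 9a) ⊕ 74 = 1b ⊕ 74 = 6f
byte 6: (09 ⊕ 9d) ⊕ 20 = 94 ⊕ 20 = b4
byte 7: (f4 ⊕ d0) ⊕ 5f = 24 ⊕ 5f = 7b

2ab77200d36fb47b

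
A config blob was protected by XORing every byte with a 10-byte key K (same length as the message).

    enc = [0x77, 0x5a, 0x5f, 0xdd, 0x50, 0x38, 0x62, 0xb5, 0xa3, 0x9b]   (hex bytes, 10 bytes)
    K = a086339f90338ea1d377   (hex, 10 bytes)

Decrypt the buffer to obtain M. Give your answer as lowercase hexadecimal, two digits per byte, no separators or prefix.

d7dc6c42c00bec1470ec

XOR is its own inverse, so applying the key byte-wise gives the result directly.
byte 0: 01110111 ⊕ 10100000 = 11010111
byte 1: 01011010 ⊕ 10000110 = 11011100
byte 2: 01011111 ⊕ 00110011 = 01101100
byte 3: 11011101 ⊕ 10011111 = 01000010
byte 4: 01010000 ⊕ 10010000 = 11000000
byte 5: 00111000 ⊕ 00110011 = 00001011
byte 6: 01100010 ⊕ 10001110 = 11101100
byte 7: 10110101 ⊕ 10100001 = 00010100
byte 8: 10100011 ⊕ 11010011 = 01110000
byte 9: 10011011 ⊕ 01110111 = 11101100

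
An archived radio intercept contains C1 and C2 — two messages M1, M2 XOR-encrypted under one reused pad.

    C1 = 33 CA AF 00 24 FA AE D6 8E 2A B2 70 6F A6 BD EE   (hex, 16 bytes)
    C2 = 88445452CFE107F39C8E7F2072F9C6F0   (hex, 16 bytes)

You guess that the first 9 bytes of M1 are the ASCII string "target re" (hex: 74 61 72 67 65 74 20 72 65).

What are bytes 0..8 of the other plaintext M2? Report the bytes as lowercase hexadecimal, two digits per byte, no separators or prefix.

First, C1 ⊕ C2 = (M1 ⊕ K) ⊕ (M2 ⊕ K) = M1 ⊕ M2, so the key drops out. Then M2 = (M1 ⊕ M2) ⊕ M1 over the first 9 bytes.
byte 0: (33 ^ 88) ^ 74 = bb ^ 74 = cf
byte 1: (ca ^ 44) ^ 61 = 8e ^ 61 = ef
byte 2: (af ^ 54) ^ 72 = fb ^ 72 = 89
byte 3: (00 ^ 52) ^ 67 = 52 ^ 67 = 35
byte 4: (24 ^ cf) ^ 65 = eb ^ 65 = 8e
byte 5: (fa ^ e1) ^ 74 = 1b ^ 74 = 6f
byte 6: (ae ^ 07) ^ 20 = a9 ^ 20 = 89
byte 7: (d6 ^ f3) ^ 72 = 25 ^ 72 = 57
byte 8: (8e ^ 9c) ^ 65 = 12 ^ 65 = 77

cfef89358e6f895777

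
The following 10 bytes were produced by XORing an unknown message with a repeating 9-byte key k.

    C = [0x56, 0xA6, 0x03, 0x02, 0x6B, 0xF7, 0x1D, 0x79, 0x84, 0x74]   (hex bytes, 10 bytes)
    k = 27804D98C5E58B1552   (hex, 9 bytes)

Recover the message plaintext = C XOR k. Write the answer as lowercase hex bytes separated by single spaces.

The 9-byte key repeats, so the effective keystream is 27 80 4d 98 c5 e5 8b 15 52 27.
byte 0: 01010110 XOR 00100111 = 01110001
byte 1: 10100110 XOR 10000000 = 00100110
byte 2: 00000011 XOR 01001101 = 01001110
byte 3: 00000010 XOR 10011000 = 10011010
byte 4: 01101011 XOR 11000101 = 10101110
byte 5: 11110111 XOR 11100101 = 00010010
byte 6: 00011101 XOR 10001011 = 10010110
byte 7: 01111001 XOR 00010101 = 01101100
byte 8: 10000100 XOR 01010010 = 11010110
byte 9: 01110100 XOR 00100111 = 01010011

71 26 4e 9a ae 12 96 6c d6 53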